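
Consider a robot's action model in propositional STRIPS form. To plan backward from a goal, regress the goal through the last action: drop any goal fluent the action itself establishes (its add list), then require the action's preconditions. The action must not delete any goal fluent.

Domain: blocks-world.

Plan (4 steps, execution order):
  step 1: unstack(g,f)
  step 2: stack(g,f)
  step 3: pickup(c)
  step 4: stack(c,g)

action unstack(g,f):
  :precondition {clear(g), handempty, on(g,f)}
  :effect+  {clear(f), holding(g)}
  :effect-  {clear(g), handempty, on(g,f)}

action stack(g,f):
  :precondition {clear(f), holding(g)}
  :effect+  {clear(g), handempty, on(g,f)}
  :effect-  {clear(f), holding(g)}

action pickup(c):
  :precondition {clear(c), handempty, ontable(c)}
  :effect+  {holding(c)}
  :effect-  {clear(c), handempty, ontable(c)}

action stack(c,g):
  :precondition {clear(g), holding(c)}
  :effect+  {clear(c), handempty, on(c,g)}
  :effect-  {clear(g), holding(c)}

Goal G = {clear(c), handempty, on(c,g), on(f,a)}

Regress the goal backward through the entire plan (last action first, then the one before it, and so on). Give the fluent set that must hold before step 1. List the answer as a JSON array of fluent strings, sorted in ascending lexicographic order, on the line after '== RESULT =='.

Work backward from the goal:
  through step 4 (stack(c,g)): drop {clear(c), handempty, on(c,g)}, keep {on(f,a)}, require {clear(g), holding(c)}
    → {clear(g), holding(c), on(f,a)}
  through step 3 (pickup(c)): drop {holding(c)}, keep {clear(g), on(f,a)}, require {clear(c), handempty, ontable(c)}
    → {clear(c), clear(g), handempty, on(f,a), ontable(c)}
  through step 2 (stack(g,f)): drop {clear(g), handempty}, keep {clear(c), on(f,a), ontable(c)}, require {clear(f), holding(g)}
    → {clear(c), clear(f), holding(g), on(f,a), ontable(c)}
  through step 1 (unstack(g,f)): drop {clear(f), holding(g)}, keep {clear(c), on(f,a), ontable(c)}, require {clear(g), handempty, on(g,f)}
    → {clear(c), clear(g), handempty, on(f,a), on(g,f), ontable(c)}

== RESULT ==
["clear(c)", "clear(g)", "handempty", "on(f,a)", "on(g,f)", "ontable(c)"]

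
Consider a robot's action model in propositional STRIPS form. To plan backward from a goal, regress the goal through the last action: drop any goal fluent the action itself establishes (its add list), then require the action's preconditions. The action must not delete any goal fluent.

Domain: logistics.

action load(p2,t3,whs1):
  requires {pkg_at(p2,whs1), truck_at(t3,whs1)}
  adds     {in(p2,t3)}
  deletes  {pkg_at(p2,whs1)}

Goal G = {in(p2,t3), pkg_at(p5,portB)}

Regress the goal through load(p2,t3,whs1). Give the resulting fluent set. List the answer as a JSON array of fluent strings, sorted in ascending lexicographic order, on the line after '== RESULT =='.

Regress:
  G ∩ del = {}  (empty — regression defined)
  G \ add = {in(p2,t3), pkg_at(p5,portB)} \ {in(p2,t3)} = {pkg_at(p5,portB)}
  ∪ pre   = {pkg_at(p5,portB)} ∪ {pkg_at(p2,whs1), truck_at(t3,whs1)}
          = {pkg_at(p2,whs1), pkg_at(p5,portB), truck_at(t3,whs1)}

== RESULT ==
["pkg_at(p2,whs1)", "pkg_at(p5,portB)", "truck_at(t3,whs1)"]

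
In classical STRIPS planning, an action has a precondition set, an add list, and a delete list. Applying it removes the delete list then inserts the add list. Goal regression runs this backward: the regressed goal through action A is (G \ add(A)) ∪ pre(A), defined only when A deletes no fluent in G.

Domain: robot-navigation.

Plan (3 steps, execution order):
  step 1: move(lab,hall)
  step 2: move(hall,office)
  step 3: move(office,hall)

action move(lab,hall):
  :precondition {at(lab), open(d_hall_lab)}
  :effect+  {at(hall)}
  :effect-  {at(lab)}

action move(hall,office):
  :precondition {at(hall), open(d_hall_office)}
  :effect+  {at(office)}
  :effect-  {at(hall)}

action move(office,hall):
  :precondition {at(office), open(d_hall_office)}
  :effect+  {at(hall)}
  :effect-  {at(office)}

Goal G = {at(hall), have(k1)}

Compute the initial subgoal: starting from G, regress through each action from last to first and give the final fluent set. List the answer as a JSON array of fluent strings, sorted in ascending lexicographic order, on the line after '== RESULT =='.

Regress step by step:
  through step 3 (move(office,hall)): drop {at(hall)}, keep {have(k1)}, require {at(office), open(d_hall_office)}
    → {at(office), have(k1), open(d_hall_office)}
  through step 2 (move(hall,office)): drop {at(office)}, keep {have(k1), open(d_hall_office)}, require {at(hall), open(d_hall_office)}
    → {at(hall), have(k1), open(d_hall_office)}
  through step 1 (move(lab,hall)): drop {at(hall)}, keep {have(k1), open(d_hall_office)}, require {at(lab), open(d_hall_lab)}
    → {at(lab), have(k1), open(d_hall_lab), open(d_hall_office)}

== RESULT ==
["at(lab)", "have(k1)", "open(d_hall_lab)", "open(d_hall_office)"]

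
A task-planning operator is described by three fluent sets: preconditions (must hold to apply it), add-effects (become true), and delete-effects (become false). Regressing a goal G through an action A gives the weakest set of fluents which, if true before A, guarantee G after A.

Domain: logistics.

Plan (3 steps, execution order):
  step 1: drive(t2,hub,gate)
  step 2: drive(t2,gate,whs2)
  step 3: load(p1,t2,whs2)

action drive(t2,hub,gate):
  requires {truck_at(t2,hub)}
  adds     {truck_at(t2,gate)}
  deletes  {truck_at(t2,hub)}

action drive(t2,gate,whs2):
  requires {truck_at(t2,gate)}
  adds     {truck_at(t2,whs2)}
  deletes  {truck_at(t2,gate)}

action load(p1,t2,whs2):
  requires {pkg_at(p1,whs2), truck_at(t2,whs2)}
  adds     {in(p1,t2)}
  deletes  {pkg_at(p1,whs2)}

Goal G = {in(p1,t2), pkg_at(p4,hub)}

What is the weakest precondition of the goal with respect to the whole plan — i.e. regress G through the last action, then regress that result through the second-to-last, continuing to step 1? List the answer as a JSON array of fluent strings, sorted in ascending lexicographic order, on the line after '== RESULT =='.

Work backward from the goal:
  through step 3 (load(p1,t2,whs2)): drop {in(p1,t2)}, keep {pkg_at(p4,hub)}, require {pkg_at(p1,whs2), truck_at(t2,whs2)}
    → {pkg_at(p1,whs2), pkg_at(p4,hub), truck_at(t2,whs2)}
  through step 2 (drive(t2,gate,whs2)): drop {truck_at(t2,whs2)}, keep {pkg_at(p1,whs2), pkg_at(p4,hub)}, require {truck_at(t2,gate)}
    → {pkg_at(p1,whs2), pkg_at(p4,hub), truck_at(t2,gate)}
  through step 1 (drive(t2,hub,gate)): drop {truck_at(t2,gate)}, keep {pkg_at(p1,whs2), pkg_at(p4,hub)}, require {truck_at(t2,hub)}
    → {pkg_at(p1,whs2), pkg_at(p4,hub), truck_at(t2,hub)}

== RESULT ==
["pkg_at(p1,whs2)", "pkg_at(p4,hub)", "truck_at(t2,hub)"]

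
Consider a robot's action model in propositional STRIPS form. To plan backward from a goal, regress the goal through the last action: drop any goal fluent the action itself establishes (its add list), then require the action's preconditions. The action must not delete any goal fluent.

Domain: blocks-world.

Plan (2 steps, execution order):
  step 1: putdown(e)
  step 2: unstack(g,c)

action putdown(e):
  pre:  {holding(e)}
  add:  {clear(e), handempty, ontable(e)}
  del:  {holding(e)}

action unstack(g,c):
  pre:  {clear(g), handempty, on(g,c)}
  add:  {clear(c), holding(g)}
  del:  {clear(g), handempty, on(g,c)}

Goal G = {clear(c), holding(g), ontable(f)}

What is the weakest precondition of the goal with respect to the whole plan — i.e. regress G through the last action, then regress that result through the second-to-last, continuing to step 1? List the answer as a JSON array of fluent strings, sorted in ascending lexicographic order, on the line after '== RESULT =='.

Regress step by step:
  through step 2 (unstack(g,c)): drop {clear(c), holding(g)}, keep {ontable(f)}, require {clear(g), handempty, on(g,c)}
    → {clear(g), handempty, on(g,c), ontable(f)}
  through step 1 (putdown(e)): drop {handempty}, keep {clear(g), on(g,c), ontable(f)}, require {holding(e)}
    → {clear(g), holding(e), on(g,c), ontable(f)}

== RESULT ==
["clear(g)", "holding(e)", "on(g,c)", "ontable(f)"]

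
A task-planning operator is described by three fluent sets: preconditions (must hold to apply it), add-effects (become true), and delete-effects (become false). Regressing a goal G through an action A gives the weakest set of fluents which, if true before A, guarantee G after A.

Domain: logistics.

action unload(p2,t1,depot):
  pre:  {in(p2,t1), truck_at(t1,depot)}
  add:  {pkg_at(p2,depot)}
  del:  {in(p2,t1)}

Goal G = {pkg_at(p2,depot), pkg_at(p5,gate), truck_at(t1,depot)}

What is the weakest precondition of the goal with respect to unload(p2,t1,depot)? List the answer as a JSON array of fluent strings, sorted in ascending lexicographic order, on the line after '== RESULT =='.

Compute (G \ add) ∪ pre:
  G ∩ del = {}  (empty — regression defined)
  G \ add = {pkg_at(p2,depot), pkg_at(p5,gate), truck_at(t1,depot)} \ {pkg_at(p2,depot)} = {pkg_at(p5,gate), truck_at(t1,depot)}
  ∪ pre   = {pkg_at(p5,gate), truck_at(t1,depot)} ∪ {in(p2,t1), truck_at(t1,depot)}
          = {in(p2,t1), pkg_at(p5,gate), truck_at(t1,depot)}

== RESULT ==
["in(p2,t1)", "pkg_at(p5,gate)", "truck_at(t1,depot)"]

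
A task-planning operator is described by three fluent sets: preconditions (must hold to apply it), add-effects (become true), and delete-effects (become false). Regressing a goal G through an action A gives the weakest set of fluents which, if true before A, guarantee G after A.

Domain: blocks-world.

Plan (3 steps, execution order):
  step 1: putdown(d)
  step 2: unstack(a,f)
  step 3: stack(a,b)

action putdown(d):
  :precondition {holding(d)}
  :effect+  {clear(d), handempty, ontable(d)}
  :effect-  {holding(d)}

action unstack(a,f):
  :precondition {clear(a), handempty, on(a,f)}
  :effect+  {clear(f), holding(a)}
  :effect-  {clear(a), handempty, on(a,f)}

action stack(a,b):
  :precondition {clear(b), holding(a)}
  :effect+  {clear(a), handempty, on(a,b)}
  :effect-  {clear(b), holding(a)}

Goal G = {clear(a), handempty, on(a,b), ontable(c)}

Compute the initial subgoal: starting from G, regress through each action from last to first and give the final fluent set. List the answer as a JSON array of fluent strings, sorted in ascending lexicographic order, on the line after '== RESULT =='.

Work backward from the goal:
  through step 3 (stack(a,b)): drop {clear(a), handempty, on(a,b)}, keep {ontable(c)}, require {clear(b), holding(a)}
    → {clear(b), holding(a), ontable(c)}
  through step 2 (unstack(a,f)): drop {holding(a)}, keep {clear(b), ontable(c)}, require {clear(a), handempty, on(a,f)}
    → {clear(a), clear(b), handempty, on(a,f), ontable(c)}
  through step 1 (putdown(d)): drop {handempty}, keep {clear(a), clear(b), on(a,f), ontable(c)}, require {holding(d)}
    → {clear(a), clear(b), holding(d), on(a,f), ontable(c)}

== RESULT ==
["clear(a)", "clear(b)", "holding(d)", "on(a,f)", "ontable(c)"]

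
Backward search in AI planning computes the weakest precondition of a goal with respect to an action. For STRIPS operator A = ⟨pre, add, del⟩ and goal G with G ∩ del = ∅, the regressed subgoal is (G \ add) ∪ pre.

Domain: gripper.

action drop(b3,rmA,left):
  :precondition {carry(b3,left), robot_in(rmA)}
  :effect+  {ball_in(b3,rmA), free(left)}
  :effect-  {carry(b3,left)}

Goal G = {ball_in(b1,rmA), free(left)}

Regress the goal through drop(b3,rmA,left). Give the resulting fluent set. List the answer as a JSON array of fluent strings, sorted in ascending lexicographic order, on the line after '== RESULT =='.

Compute (G \ add) ∪ pre:
  G ∩ del = {}  (empty — regression defined)
  G \ add = {ball_in(b1,rmA), free(left)} \ {ball_in(b3,rmA), free(left)} = {ball_in(b1,rmA)}
  ∪ pre   = {ball_in(b1,rmA)} ∪ {carry(b3,left), robot_in(rmA)}
          = {ball_in(b1,rmA), carry(b3,left), robot_in(rmA)}

== RESULT ==
["ball_in(b1,rmA)", "carry(b3,left)", "robot_in(rmA)"]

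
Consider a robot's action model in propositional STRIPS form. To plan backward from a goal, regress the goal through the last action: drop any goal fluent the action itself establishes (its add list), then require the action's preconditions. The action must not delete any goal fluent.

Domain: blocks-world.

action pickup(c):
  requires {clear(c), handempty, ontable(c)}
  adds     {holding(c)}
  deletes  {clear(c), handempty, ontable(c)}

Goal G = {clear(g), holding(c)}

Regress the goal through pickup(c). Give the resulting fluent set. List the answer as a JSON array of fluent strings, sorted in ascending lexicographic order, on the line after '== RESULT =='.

Compute (G \ add) ∪ pre:
  G ∩ del = {}  (empty — regression defined)
  G \ add = {clear(g), holding(c)} \ {holding(c)} = {clear(g)}
  ∪ pre   = {clear(g)} ∪ {clear(c), handempty, ontable(c)}
          = {clear(c), clear(g), handempty, ontable(c)}

== RESULT ==
["clear(c)", "clear(g)", "handempty", "ontable(c)"]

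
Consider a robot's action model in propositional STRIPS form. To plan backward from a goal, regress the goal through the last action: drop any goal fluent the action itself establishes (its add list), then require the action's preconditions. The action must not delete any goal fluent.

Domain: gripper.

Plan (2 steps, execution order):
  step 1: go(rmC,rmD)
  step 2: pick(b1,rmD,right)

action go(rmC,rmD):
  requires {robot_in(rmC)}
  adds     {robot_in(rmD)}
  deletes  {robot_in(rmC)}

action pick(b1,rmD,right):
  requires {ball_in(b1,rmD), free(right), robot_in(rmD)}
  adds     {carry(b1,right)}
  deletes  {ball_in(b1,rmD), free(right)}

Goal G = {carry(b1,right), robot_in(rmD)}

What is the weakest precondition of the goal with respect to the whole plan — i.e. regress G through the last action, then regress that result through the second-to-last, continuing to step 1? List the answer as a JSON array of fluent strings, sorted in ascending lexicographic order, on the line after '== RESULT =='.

Regress step by step:
  through step 2 (pick(b1,rmD,right)): drop {carry(b1,right)}, keep {robot_in(rmD)}, require {ball_in(b1,rmD), free(right), robot_in(rmD)}
    → {ball_in(b1,rmD), free(right), robot_in(rmD)}
  through step 1 (go(rmC,rmD)): drop {robot_in(rmD)}, keep {ball_in(b1,rmD), free(right)}, require {robot_in(rmC)}
    → {ball_in(b1,rmD), free(right), robot_in(rmC)}

== RESULT ==
["ball_in(b1,rmD)", "free(right)", "robot_in(rmC)"]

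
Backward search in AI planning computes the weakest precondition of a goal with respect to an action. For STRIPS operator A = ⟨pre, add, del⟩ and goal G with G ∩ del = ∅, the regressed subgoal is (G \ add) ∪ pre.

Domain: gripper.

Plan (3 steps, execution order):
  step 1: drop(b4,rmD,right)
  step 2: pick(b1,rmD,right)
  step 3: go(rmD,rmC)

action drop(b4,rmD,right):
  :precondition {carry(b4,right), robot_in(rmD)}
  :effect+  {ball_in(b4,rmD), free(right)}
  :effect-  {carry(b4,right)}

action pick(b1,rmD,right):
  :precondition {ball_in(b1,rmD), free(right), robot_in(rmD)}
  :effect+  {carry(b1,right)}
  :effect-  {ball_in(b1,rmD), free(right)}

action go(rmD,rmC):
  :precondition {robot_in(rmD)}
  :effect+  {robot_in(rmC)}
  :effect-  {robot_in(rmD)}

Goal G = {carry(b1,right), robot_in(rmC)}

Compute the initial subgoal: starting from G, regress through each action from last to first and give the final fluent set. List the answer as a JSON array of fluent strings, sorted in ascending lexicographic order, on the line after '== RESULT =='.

Regress step by step:
  through step 3 (go(rmD,rmC)): drop {robot_in(rmC)}, keep {carry(b1,right)}, require {robot_in(rmD)}
    → {carry(b1,right), robot_in(rmD)}
  through step 2 (pick(b1,rmD,right)): drop {carry(b1,right)}, keep {robot_in(rmD)}, require {ball_in(b1,rmD), free(right), robot_in(rmD)}
    → {ball_in(b1,rmD), free(right), robot_in(rmD)}
  through step 1 (drop(b4,rmD,right)): drop {free(right)}, keep {ball_in(b1,rmD), robot_in(rmD)}, require {carry(b4,right), robot_in(rmD)}
    → {ball_in(b1,rmD), carry(b4,right), robot_in(rmD)}

== RESULT ==
["ball_in(b1,rmD)", "carry(b4,right)", "robot_in(rmD)"]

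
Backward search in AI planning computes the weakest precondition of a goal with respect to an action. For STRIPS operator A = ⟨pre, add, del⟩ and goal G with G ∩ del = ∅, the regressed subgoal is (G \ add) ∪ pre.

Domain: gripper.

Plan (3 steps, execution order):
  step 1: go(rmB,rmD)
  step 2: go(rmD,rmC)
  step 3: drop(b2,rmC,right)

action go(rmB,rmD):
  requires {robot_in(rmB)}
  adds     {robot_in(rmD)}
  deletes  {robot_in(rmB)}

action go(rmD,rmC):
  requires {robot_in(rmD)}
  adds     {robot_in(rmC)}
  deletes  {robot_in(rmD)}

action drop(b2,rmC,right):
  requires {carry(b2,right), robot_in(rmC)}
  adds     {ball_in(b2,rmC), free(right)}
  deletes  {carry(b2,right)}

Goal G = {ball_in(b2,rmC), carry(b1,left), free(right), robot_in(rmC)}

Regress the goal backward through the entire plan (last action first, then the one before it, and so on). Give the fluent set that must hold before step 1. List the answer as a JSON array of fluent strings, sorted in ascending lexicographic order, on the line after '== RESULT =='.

Work backward from the goal:
  through step 3 (drop(b2,rmC,right)): drop {ball_in(b2,rmC), free(right)}, keep {carry(b1,left), robot_in(rmC)}, require {carry(b2,right), robot_in(rmC)}
    → {carry(b1,left), carry(b2,right), robot_in(rmC)}
  through step 2 (go(rmD,rmC)): drop {robot_in(rmC)}, keep {carry(b1,left), carry(b2,right)}, require {robot_in(rmD)}
    → {carry(b1,left), carry(b2,right), robot_in(rmD)}
  through step 1 (go(rmB,rmD)): drop {robot_in(rmD)}, keep {carry(b1,left), carry(b2,right)}, require {robot_in(rmB)}
    → {carry(b1,left), carry(b2,right), robot_in(rmB)}

== RESULT ==
["carry(b1,left)", "carry(b2,right)", "robot_in(rmB)"]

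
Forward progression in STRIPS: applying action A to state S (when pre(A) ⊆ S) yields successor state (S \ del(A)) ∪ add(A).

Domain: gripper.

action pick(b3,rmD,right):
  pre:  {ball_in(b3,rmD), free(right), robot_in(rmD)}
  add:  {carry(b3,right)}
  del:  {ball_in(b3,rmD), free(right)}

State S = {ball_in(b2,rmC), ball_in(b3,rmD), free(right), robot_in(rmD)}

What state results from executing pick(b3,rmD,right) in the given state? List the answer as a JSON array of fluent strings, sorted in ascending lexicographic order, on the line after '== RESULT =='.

Progress:
  pre ⊆ S: {ball_in(b3,rmD), free(right), robot_in(rmD)} ⊆ S  — applicable
  S \ del = {ball_in(b2,rmC), robot_in(rmD)}
  ∪ add   = {ball_in(b2,rmC), carry(b3,right), robot_in(rmD)}

== RESULT ==
["ball_in(b2,rmC)", "carry(b3,right)", "robot_in(rmD)"]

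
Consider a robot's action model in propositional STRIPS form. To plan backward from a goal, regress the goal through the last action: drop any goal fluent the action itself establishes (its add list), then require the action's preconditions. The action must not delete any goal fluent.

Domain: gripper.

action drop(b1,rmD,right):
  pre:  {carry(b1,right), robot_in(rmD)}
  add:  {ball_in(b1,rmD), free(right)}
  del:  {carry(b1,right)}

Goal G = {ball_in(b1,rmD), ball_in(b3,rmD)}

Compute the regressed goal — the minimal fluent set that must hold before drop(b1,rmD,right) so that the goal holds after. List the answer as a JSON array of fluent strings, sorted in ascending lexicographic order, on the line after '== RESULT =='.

Compute (G \ add) ∪ pre:
  G ∩ del = {}  (empty — regression defined)
  G \ add = {ball_in(b1,rmD), ball_in(b3,rmD)} \ {ball_in(b1,rmD), free(right)} = {ball_in(b3,rmD)}
  ∪ pre   = {ball_in(b3,rmD)} ∪ {carry(b1,right), robot_in(rmD)}
          = {ball_in(b3,rmD), carry(b1,right), robot_in(rmD)}

== RESULT ==
["ball_in(b3,rmD)", "carry(b1,right)", "robot_in(rmD)"]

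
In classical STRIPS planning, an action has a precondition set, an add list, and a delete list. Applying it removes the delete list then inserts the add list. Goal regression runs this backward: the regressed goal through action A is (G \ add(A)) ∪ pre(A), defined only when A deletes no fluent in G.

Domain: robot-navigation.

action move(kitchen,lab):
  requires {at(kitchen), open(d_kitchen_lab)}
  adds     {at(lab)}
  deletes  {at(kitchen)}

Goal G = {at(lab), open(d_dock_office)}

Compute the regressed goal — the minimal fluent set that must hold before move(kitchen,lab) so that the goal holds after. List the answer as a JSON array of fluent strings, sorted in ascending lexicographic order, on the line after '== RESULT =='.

Compute (G \ add) ∪ pre:
  G ∩ del = {}  (empty — regression defined)
  G \ add = {at(lab), open(d_dock_office)} \ {at(lab)} = {open(d_dock_office)}
  ∪ pre   = {open(d_dock_office)} ∪ {at(kitchen), open(d_kitchen_lab)}
          = {at(kitchen), open(d_dock_office), open(d_kitchen_lab)}

== RESULT ==
["at(kitchen)", "open(d_dock_office)", "open(d_kitchen_lab)"]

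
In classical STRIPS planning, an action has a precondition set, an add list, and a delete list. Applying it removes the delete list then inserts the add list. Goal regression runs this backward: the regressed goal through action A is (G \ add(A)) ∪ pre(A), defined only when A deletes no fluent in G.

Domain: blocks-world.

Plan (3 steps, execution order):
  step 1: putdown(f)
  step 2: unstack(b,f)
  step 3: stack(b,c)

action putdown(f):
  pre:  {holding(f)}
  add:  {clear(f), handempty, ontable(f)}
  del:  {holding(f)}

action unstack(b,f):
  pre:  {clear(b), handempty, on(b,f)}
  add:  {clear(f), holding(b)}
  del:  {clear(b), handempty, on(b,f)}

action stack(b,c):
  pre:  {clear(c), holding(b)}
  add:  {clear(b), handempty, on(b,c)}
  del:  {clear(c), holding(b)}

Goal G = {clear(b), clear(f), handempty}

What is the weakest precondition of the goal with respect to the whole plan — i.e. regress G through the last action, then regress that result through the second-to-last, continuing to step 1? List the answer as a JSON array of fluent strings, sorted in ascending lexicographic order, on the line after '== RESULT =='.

Work backward from the goal:
  through step 3 (stack(b,c)): drop {clear(b), handempty}, keep {clear(f)}, require {clear(c), holding(b)}
    → {clear(c), clear(f), holding(b)}
  through step 2 (unstack(b,f)): drop {clear(f), holding(b)}, keep {clear(c)}, require {clear(b), handempty, on(b,f)}
    → {clear(b), clear(c), handempty, on(b,f)}
  through step 1 (putdown(f)): drop {handempty}, keep {clear(b), clear(c), on(b,f)}, require {holding(f)}
    → {clear(b), clear(c), holding(f), on(b,f)}

== RESULT ==
["clear(b)", "clear(c)", "holding(f)", "on(b,f)"]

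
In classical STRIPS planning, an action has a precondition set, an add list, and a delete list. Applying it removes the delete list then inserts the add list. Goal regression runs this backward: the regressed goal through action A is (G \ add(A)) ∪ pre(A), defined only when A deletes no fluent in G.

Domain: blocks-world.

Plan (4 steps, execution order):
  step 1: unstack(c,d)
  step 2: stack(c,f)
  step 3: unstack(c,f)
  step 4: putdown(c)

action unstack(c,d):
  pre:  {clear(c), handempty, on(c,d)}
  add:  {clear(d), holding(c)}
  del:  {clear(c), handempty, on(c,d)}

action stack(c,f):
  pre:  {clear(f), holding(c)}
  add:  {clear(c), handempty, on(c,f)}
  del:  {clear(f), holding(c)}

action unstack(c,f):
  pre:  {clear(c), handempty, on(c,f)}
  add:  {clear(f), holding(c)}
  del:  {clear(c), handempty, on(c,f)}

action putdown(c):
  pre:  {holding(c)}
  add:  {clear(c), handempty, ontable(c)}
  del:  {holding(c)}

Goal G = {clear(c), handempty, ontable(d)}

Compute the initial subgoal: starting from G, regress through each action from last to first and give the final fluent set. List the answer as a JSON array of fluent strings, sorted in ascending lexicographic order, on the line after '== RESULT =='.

Work backward from the goal:
  through step 4 (putdown(c)): drop {clear(c), handempty}, keep {ontable(d)}, require {holding(c)}
    → {holding(c), ontable(d)}
  through step 3 (unstack(c,f)): drop {holding(c)}, keep {ontable(d)}, require {clear(c), handempty, on(c,f)}
    → {clear(c), handempty, on(c,f), ontable(d)}
  through step 2 (stack(c,f)): drop {clear(c), handempty, on(c,f)}, keep {ontable(d)}, require {clear(f), holding(c)}
    → {clear(f), holding(c), ontable(d)}
  through step 1 (unstack(c,d)): drop {holding(c)}, keep {clear(f), ontable(d)}, require {clear(c), handempty, on(c,d)}
    → {clear(c), clear(f), handempty, on(c,d), ontable(d)}

== RESULT ==
["clear(c)", "clear(f)", "handempty", "on(c,d)", "ontable(d)"]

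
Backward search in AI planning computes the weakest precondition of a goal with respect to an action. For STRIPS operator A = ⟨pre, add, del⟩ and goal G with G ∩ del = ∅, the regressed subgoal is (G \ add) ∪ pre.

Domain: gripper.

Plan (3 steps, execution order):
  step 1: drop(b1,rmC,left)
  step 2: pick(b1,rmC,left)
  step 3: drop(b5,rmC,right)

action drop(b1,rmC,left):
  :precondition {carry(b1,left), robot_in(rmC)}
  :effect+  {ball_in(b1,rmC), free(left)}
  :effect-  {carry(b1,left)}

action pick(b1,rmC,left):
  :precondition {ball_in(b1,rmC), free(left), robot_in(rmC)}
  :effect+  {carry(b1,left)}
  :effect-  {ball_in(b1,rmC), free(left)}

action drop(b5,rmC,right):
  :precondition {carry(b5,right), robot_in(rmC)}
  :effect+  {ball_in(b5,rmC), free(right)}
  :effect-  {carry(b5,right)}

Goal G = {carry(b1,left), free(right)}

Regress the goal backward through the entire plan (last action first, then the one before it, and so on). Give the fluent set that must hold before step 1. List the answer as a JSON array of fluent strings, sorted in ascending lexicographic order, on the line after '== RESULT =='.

Work backward from the goal:
  through step 3 (drop(b5,rmC,right)): drop {free(right)}, keep {carry(b1,left)}, require {carry(b5,right), robot_in(rmC)}
    → {carry(b1,left), carry(b5,right), robot_in(rmC)}
  through step 2 (pick(b1,rmC,left)): drop {carry(b1,left)}, keep {carry(b5,right), robot_in(rmC)}, require {ball_in(b1,rmC), free(left), robot_in(rmC)}
    → {ball_in(b1,rmC), carry(b5,right), free(left), robot_in(rmC)}
  through step 1 (drop(b1,rmC,left)): drop {ball_in(b1,rmC), free(left)}, keep {carry(b5,right), robot_in(rmC)}, require {carry(b1,left), robot_in(rmC)}
    → {carry(b1,left), carry(b5,right), robot_in(rmC)}

== RESULT ==
["carry(b1,left)", "carry(b5,right)", "robot_in(rmC)"]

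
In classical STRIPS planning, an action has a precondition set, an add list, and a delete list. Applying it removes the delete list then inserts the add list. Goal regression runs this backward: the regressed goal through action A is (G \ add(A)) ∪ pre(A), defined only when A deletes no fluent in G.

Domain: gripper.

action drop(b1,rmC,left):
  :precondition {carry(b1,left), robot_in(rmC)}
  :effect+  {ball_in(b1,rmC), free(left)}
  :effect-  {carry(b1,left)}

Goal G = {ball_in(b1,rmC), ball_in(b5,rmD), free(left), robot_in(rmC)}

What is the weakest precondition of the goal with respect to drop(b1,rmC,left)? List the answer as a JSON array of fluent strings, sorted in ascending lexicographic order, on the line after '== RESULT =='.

Regress:
  G ∩ del = {}  (empty — regression defined)
  G \ add = {ball_in(b1,rmC), ball_in(b5,rmD), free(left), robot_in(rmC)} \ {ball_in(b1,rmC), free(left)} = {ball_in(b5,rmD), robot_in(rmC)}
  ∪ pre   = {ball_in(b5,rmD), robot_in(rmC)} ∪ {carry(b1,left), robot_in(rmC)}
          = {ball_in(b5,rmD), carry(b1,left), robot_in(rmC)}

== RESULT ==
["ball_in(b5,rmD)", "carry(b1,left)", "robot_in(rmC)"]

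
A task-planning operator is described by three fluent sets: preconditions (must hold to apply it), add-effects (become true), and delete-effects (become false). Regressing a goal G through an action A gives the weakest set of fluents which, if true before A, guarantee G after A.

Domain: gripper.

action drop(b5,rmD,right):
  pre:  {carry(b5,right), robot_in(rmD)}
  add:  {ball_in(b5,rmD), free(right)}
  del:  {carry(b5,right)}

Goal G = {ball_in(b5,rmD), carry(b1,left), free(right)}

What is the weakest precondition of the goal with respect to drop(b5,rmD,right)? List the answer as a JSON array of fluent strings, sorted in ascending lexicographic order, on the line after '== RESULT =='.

Regress:
  G ∩ del = {}  (empty — regression defined)
  G \ add = {ball_in(b5,rmD), carry(b1,left), free(right)} \ {ball_in(b5,rmD), free(right)} = {carry(b1,left)}
  ∪ pre   = {carry(b1,left)} ∪ {carry(b5,right), robot_in(rmD)}
          = {carry(b1,left), carry(b5,right), robot_in(rmD)}

== RESULT ==
["carry(b1,left)", "carry(b5,right)", "robot_in(rmD)"]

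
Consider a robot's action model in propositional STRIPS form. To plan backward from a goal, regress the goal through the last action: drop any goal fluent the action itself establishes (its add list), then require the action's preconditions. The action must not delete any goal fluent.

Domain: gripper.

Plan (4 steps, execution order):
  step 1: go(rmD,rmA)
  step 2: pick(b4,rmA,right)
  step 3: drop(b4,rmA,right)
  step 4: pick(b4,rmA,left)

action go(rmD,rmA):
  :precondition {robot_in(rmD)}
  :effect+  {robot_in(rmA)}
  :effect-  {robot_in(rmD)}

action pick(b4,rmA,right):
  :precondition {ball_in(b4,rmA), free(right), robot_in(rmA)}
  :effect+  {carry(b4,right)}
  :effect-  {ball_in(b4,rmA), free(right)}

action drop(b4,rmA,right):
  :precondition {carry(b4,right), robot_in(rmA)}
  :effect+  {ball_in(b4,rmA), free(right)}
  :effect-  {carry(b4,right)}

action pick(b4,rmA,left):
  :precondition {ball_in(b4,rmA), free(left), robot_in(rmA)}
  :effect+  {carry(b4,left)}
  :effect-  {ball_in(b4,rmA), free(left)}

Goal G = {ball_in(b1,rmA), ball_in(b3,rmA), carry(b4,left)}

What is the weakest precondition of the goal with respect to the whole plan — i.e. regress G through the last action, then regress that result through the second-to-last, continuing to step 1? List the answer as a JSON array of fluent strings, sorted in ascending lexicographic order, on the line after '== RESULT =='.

Work backward from the goal:
  through step 4 (pick(b4,rmA,left)): drop {carry(b4,left)}, keep {ball_in(b1,rmA), ball_in(b3,rmA)}, require {ball_in(b4,rmA), free(left), robot_in(rmA)}
    → {ball_in(b1,rmA), ball_in(b3,rmA), ball_in(b4,rmA), free(left), robot_in(rmA)}
  through step 3 (drop(b4,rmA,right)): drop {ball_in(b4,rmA)}, keep {ball_in(b1,rmA), ball_in(b3,rmA), free(left), robot_in(rmA)}, require {carry(b4,right), robot_in(rmA)}
    → {ball_in(b1,rmA), ball_in(b3,rmA), carry(b4,right), free(left), robot_in(rmA)}
  through step 2 (pick(b4,rmA,right)): drop {carry(b4,right)}, keep {ball_in(b1,rmA), ball_in(b3,rmA), free(left), robot_in(rmA)}, require {ball_in(b4,rmA), free(right), robot_in(rmA)}
    → {ball_in(b1,rmA), ball_in(b3,rmA), ball_in(b4,rmA), free(left), free(right), robot_in(rmA)}
  through step 1 (go(rmD,rmA)): drop {robot_in(rmA)}, keep {ball_in(b1,rmA), ball_in(b3,rmA), ball_in(b4,rmA), free(left), free(right)}, require {robot_in(rmD)}
    → {ball_in(b1,rmA), ball_in(b3,rmA), ball_in(b4,rmA), free(left), free(right), robot_in(rmD)}

== RESULT ==
["ball_in(b1,rmA)", "ball_in(b3,rmA)", "ball_in(b4,rmA)", "free(left)", "free(right)", "robot_in(rmD)"]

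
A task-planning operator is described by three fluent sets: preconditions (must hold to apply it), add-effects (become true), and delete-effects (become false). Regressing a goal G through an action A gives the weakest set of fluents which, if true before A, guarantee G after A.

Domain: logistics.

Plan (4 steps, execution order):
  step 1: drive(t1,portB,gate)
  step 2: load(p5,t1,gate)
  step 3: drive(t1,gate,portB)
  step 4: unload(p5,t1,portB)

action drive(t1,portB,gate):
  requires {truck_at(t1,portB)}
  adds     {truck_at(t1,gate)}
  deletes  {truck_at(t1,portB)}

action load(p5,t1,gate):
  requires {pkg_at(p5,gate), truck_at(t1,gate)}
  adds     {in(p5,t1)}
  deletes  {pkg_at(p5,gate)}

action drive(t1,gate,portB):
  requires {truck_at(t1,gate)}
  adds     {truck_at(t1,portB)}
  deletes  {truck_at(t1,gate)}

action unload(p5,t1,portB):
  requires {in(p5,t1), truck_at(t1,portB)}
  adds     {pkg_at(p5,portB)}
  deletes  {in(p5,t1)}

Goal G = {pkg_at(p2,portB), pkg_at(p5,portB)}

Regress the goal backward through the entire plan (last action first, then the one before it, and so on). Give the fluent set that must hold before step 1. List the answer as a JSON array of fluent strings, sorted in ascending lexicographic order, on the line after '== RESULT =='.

Regress step by step:
  through step 4 (unload(p5,t1,portB)): drop {pkg_at(p5,portB)}, keep {pkg_at(p2,portB)}, require {in(p5,t1), truck_at(t1,portB)}
    → {in(p5,t1), pkg_at(p2,portB), truck_at(t1,portB)}
  through step 3 (drive(t1,gate,portB)): drop {truck_at(t1,portB)}, keep {in(p5,t1), pkg_at(p2,portB)}, require {truck_at(t1,gate)}
    → {in(p5,t1), pkg_at(p2,portB), truck_at(t1,gate)}
  through step 2 (load(p5,t1,gate)): drop {in(p5,t1)}, keep {pkg_at(p2,portB), truck_at(t1,gate)}, require {pkg_at(p5,gate), truck_at(t1,gate)}
    → {pkg_at(p2,portB), pkg_at(p5,gate), truck_at(t1,gate)}
  through step 1 (drive(t1,portB,gate)): drop {truck_at(t1,gate)}, keep {pkg_at(p2,portB), pkg_at(p5,gate)}, require {truck_at(t1,portB)}
    → {pkg_at(p2,portB), pkg_at(p5,gate), truck_at(t1,portB)}

== RESULT ==
["pkg_at(p2,portB)", "pkg_at(p5,gate)", "truck_at(t1,portB)"]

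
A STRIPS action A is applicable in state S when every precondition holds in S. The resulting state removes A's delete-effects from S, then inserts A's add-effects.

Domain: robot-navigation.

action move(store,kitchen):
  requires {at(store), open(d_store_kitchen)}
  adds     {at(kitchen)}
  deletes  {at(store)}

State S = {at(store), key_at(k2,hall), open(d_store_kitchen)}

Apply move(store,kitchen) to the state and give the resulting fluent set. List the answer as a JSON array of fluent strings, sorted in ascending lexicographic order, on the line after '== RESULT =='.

Compute (S \ del) ∪ add:
  pre ⊆ S: {at(store), open(d_store_kitchen)} ⊆ S  — applicable
  S \ del = {key_at(k2,hall), open(d_store_kitchen)}
  ∪ add   = {at(kitchen), key_at(k2,hall), open(d_store_kitchen)}

== RESULT ==
["at(kitchen)", "key_at(k2,hall)", "open(d_store_kitchen)"]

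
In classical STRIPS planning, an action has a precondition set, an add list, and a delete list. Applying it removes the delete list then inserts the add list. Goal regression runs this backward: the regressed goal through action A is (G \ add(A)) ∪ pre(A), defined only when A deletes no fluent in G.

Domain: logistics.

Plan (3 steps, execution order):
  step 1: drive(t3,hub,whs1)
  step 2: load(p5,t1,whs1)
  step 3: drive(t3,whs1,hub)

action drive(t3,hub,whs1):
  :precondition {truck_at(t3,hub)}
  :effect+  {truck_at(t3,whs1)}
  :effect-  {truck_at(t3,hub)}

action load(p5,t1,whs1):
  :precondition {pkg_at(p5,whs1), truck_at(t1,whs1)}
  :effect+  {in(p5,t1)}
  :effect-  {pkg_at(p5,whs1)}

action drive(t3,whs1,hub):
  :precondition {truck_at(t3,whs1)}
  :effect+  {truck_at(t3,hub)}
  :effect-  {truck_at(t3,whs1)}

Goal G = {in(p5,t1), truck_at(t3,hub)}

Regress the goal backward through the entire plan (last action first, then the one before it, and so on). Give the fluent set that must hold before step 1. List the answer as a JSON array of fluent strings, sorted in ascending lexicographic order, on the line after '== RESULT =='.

Work backward from the goal:
  through step 3 (drive(t3,whs1,hub)): drop {truck_at(t3,hub)}, keep {in(p5,t1)}, require {truck_at(t3,whs1)}
    → {in(p5,t1), truck_at(t3,whs1)}
  through step 2 (load(p5,t1,whs1)): drop {in(p5,t1)}, keep {truck_at(t3,whs1)}, require {pkg_at(p5,whs1), truck_at(t1,whs1)}
    → {pkg_at(p5,whs1), truck_at(t1,whs1), truck_at(t3,whs1)}
  through step 1 (drive(t3,hub,whs1)): drop {truck_at(t3,whs1)}, keep {pkg_at(p5,whs1), truck_at(t1,whs1)}, require {truck_at(t3,hub)}
    → {pkg_at(p5,whs1), truck_at(t1,whs1), truck_at(t3,hub)}

== RESULT ==
["pkg_at(p5,whs1)", "truck_at(t1,whs1)", "truck_at(t3,hub)"]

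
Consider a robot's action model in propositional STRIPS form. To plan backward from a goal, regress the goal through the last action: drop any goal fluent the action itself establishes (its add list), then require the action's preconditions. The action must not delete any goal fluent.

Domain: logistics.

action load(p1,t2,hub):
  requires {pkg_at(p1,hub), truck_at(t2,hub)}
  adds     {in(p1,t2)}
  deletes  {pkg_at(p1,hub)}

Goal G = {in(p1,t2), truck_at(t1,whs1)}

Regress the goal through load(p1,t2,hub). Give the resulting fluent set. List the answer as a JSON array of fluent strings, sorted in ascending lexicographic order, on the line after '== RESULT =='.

Regress:
  G ∩ del = {}  (empty — regression defined)
  G \ add = {in(p1,t2), truck_at(t1,whs1)} \ {in(p1,t2)} = {truck_at(t1,whs1)}
  ∪ pre   = {truck_at(t1,whs1)} ∪ {pkg_at(p1,hub), truck_at(t2,hub)}
          = {pkg_at(p1,hub), truck_at(t1,whs1), truck_at(t2,hub)}

== RESULT ==
["pkg_at(p1,hub)", "truck_at(t1,whs1)", "truck_at(t2,hub)"]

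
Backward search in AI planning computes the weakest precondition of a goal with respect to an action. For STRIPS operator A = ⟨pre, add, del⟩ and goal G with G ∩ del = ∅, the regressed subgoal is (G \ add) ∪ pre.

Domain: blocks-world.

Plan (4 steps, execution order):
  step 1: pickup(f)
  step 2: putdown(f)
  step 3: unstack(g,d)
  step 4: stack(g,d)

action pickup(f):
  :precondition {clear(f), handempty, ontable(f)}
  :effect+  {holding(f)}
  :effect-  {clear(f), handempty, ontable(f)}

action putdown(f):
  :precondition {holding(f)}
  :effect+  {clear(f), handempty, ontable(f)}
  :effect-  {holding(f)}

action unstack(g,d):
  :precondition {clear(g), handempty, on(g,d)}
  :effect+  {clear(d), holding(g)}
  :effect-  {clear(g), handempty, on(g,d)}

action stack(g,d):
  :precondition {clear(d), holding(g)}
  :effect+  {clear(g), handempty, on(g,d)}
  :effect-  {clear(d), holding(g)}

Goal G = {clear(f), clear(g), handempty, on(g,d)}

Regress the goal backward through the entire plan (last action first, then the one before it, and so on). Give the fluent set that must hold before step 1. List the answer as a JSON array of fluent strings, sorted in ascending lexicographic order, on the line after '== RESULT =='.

Work backward from the goal:
  through step 4 (stack(g,d)): drop {clear(g), handempty, on(g,d)}, keep {clear(f)}, require {clear(d), holding(g)}
    → {clear(d), clear(f), holding(g)}
  through step 3 (unstack(g,d)): drop {clear(d), holding(g)}, keep {clear(f)}, require {clear(g), handempty, on(g,d)}
    → {clear(f), clear(g), handempty, on(g,d)}
  through step 2 (putdown(f)): drop {clear(f), handempty}, keep {clear(g), on(g,d)}, require {holding(f)}
    → {clear(g), holding(f), on(g,d)}
  through step 1 (pickup(f)): drop {holding(f)}, keep {clear(g), on(g,d)}, require {clear(f), handempty, ontable(f)}
    → {clear(f), clear(g), handempty, on(g,d), ontable(f)}

== RESULT ==
["clear(f)", "clear(g)", "handempty", "on(g,d)", "ontable(f)"]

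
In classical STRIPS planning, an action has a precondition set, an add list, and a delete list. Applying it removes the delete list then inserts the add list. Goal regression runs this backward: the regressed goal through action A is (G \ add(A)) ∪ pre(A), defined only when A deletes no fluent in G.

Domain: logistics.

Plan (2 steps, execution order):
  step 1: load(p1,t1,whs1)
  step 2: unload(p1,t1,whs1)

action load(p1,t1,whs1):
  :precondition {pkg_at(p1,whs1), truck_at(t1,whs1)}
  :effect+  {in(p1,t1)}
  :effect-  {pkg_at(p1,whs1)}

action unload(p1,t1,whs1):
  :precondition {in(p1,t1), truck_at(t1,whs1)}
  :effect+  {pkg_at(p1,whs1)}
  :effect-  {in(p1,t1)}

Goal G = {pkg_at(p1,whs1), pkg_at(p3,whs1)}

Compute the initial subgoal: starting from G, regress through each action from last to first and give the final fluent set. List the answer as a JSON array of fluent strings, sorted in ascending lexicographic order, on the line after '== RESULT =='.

Regress step by step:
  through step 2 (unload(p1,t1,whs1)): drop {pkg_at(p1,whs1)}, keep {pkg_at(p3,whs1)}, require {in(p1,t1), truck_at(t1,whs1)}
    → {in(p1,t1), pkg_at(p3,whs1), truck_at(t1,whs1)}
  through step 1 (load(p1,t1,whs1)): drop {in(p1,t1)}, keep {pkg_at(p3,whs1), truck_at(t1,whs1)}, require {pkg_at(p1,whs1), truck_at(t1,whs1)}
    → {pkg_at(p1,whs1), pkg_at(p3,whs1), truck_at(t1,whs1)}

== RESULT ==
["pkg_at(p1,whs1)", "pkg_at(p3,whs1)", "truck_at(t1,whs1)"]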